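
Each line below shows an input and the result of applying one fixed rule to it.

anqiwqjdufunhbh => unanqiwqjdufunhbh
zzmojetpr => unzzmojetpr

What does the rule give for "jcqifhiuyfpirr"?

unjcqifhiuyfpirr

In each case the input is transformed by: prepend "un".
For "jcqifhiuyfpirr" the result is "unjcqifhiuyfpirr".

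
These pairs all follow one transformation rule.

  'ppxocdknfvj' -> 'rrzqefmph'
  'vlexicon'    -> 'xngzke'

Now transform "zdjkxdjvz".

Each output is the input with this applied: delete the last 2 characters, then shift every letter 2 places forward in the alphabet (wrapping around).
Applying both steps to "zdjkxdjvz": "zdjkxdj", then "bflmzfl".

bflmzfl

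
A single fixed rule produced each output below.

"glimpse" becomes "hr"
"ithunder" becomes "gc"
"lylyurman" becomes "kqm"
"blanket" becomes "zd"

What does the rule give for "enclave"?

bu

The rule is to keep one character in every 3, starting at position 3 (positions 3rd, 6th, 9th, ...), then shift every letter 1 place backward in the alphabet (wrapping around).
On "enclave": the first step gives "cv", and the second then gives "bu".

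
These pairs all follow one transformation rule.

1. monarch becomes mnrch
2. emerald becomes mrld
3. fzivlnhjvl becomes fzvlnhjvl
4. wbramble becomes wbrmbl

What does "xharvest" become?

xhrvst

Looking at the pairs, the operation is to remove every vowel.
"xharvest" → "xhrvst".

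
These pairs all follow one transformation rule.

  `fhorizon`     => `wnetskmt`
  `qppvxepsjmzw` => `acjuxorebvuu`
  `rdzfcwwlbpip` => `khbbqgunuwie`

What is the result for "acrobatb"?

Rule — shift every letter 5 places forward in the alphabet (wrapping around), then move the first 3 characters to the end (rotate left by 3).
Starting from "acrobatb": after the first operation, "fhwtgfyg"; after the second, "tgfygfhw".

tgfygfhw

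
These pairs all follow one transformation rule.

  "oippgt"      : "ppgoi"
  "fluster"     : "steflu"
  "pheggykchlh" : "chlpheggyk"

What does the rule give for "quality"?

litqua

Each output is the input with this applied: delete the last character, then move the last 3 characters to the front (rotate right by 3).
For "quality", step one produces "qualit"; step two turns that into "litqua".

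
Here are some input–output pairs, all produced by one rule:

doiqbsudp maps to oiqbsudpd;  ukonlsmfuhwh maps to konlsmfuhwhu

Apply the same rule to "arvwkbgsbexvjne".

rvwkbgsbexvjnea

What's happening: move the first character to the end.
Doing the same to "arvwkbgsbexvjne": "rvwkbgsbexvjnea".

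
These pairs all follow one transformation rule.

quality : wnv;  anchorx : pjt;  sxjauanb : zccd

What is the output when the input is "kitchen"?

keg

The pattern: shift every letter 2 places forward in the alphabet (wrapping around), then keep every other character starting from the second (positions 2nd, 4th, 6th, ...).
Working it through for "kitchen": intermediate "mkvejgp", final "keg".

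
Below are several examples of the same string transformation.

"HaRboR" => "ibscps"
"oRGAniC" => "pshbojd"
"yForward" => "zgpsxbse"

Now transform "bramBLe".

csbncmf

Each output is the input with this applied: shift every letter 1 place forward in the alphabet (wrapping around), then convert every letter to lowercase.
Starting from "bramBLe": after the first operation, "csbnCMf"; after the second, "csbncmf".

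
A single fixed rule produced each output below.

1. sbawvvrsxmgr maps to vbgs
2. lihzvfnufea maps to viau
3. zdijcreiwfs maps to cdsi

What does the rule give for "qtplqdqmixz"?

Each output is the input with this applied: keep one character in every 3, starting at position 2 (positions 2nd, 5th, 8th, ...), then swap each adjacent pair of characters (1↔2, 3↔4, ...).
"qtplqdqmixz" → "tqmz" → "qtzm".

qtzm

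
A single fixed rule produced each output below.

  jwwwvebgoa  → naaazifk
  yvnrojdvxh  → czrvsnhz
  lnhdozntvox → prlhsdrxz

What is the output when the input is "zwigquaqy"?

The transformation: delete the last 2 characters, then shift every letter 4 places forward in the alphabet (wrapping around).
Starting from "zwigquaqy": after the first operation, "zwigqua"; after the second, "damkuye".

damkuye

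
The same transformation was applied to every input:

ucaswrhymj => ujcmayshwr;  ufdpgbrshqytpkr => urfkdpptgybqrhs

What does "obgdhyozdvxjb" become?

obbjgxdvhdyzo

In each case the input is transformed by: take characters alternately from the front and the back (1st, last, 2nd, 2nd-last, ...).
Applying that to "obgdhyozdvxjb" gives "obbjgxdvhdyzo".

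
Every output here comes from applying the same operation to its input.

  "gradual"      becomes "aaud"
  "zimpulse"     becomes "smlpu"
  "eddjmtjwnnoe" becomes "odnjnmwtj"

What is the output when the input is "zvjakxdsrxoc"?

ojxarksxd

Rule — take characters alternately from the front and the back (1st, last, 2nd, 2nd-last, ...), then delete the first 3 characters.
Working it through for "zvjakxdsrxoc": intermediate "zcvojxarksxd", final "ojxarksxd".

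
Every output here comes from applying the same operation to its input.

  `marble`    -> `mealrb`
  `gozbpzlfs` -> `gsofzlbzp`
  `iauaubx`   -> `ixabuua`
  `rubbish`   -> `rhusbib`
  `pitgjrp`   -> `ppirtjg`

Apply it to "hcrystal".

hlcartys

Looking at the pairs, the operation is to take characters alternately from the front and the back (1st, last, 2nd, 2nd-last, ...).
Doing the same to "hcrystal": "hlcartys".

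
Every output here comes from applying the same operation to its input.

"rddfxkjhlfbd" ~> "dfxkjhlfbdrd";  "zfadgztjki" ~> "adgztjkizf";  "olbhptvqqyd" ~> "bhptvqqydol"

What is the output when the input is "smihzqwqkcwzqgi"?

Looking at the pairs, the operation is to move the first 2 characters to the end (rotate left by 2).
On "smihzqwqkcwzqgi" that produces "ihzqwqkcwzqgism".

ihzqwqkcwzqgism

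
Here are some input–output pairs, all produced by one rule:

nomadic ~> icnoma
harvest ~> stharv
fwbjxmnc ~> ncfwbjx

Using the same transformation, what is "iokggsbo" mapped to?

boiokgg

The pattern: move the last 3 characters to the front (rotate right by 3), then delete the first character.
Working it through for "iokggsbo": intermediate "sboiokgg", final "boiokgg".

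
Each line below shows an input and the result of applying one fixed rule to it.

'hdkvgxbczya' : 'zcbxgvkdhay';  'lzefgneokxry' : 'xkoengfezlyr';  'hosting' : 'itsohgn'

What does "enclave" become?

alcneev

Each output is the input with this applied: reverse the string, then move the first 2 characters to the end (rotate left by 2).
On "enclave": the first step gives "evalcne", and the second then gives "alcneev".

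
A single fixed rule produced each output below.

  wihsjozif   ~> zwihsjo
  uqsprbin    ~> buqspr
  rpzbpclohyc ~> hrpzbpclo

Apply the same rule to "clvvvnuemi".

The rule is to delete the last 2 characters, then move the last character to the front.
For "clvvvnuemi", step one produces "clvvvnue"; step two turns that into "eclvvvnu".

eclvvvnu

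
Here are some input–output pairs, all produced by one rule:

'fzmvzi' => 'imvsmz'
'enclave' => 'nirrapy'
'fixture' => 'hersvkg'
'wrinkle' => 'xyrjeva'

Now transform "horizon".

mbaubev

What's happening: move the last 3 characters to the front (rotate right by 3), then shift every letter 13 places forward in the alphabet (wrapping around) — i.e. ROT13.
So "horizon" becomes "mbaubev".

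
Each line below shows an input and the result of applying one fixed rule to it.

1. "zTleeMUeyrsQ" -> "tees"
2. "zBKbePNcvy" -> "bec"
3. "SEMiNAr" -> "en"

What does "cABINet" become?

an

In each case the input is transformed by: keep one character in every 3, starting at position 2 (positions 2nd, 5th, 8th, ...), then convert every letter to lowercase.
On "cABINet": the first step gives "AN", and the second then gives "an".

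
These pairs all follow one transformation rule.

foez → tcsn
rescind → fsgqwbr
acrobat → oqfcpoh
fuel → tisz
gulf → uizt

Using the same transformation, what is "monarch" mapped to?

Rule — shift every letter 12 places backward in the alphabet (wrapping around).
On "monarch" that produces "acbofqv".

acbofqv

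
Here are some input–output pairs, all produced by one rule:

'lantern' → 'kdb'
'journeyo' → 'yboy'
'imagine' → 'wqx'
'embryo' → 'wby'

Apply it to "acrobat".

Each output is the input with this applied: shift every letter 10 places forward in the alphabet (wrapping around), then keep every other character starting from the second (positions 2nd, 4th, 6th, ...).
So "acrobat" becomes "myk".

myk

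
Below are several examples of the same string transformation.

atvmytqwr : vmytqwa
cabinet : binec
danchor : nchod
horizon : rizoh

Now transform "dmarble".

Looking at the pairs, the operation is to swap the first and last characters, then delete the first 2 characters.
Applying both steps to "dmarble": "emarbld", then "arbld".

arbld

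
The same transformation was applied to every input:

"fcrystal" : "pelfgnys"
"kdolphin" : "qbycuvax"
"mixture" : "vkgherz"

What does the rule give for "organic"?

etnavpb

Rule — move the first character to the end, then shift every letter 13 places forward in the alphabet (wrapping around) — i.e. ROT13.
So "organic" becomes "etnavpb".
(Check on "fcrystal": → "crystalf" → "pelfgnys" ✓)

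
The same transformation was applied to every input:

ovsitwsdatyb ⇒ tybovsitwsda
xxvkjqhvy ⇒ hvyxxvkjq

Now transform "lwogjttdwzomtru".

In each case the input is transformed by: move the last 3 characters to the front (rotate right by 3).
"lwogjttdwzomtru" → "trulwogjttdwzom".

trulwogjttdwzom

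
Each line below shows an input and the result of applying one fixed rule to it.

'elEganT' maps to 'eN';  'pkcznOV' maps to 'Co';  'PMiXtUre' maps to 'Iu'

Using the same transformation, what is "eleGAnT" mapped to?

In each case the input is transformed by: flip the case of every letter, then keep one character in every 3, starting at position 3 (positions 3rd, 6th, 9th, ...).
On "eleGAnT": the first step gives "ELEgaNt", and the second then gives "EN".

EN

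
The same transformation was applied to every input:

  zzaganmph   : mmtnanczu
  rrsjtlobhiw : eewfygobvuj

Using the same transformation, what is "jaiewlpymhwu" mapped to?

nwrvyjlcuzhj

In each case the input is transformed by: shift every letter 13 places forward in the alphabet (wrapping around) — i.e. ROT13, then swap each adjacent pair of characters (1↔2, 3↔4, ...).
On "jaiewlpymhwu": the first step gives "wnvrjyclzujh", and the second then gives "nwrvyjlcuzhj".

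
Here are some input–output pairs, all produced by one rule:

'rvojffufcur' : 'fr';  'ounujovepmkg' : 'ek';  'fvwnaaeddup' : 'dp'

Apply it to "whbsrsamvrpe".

mp

Looking at the pairs, the operation is to keep one character in every 3, starting at position 2 (positions 2nd, 5th, 8th, ...), then keep only the last 2 characters.
For "whbsrsamvrpe", step one produces "hrmp"; step two turns that into "mp".
(Check on "ounujovepmkg": → "ujek" → "ek" ✓)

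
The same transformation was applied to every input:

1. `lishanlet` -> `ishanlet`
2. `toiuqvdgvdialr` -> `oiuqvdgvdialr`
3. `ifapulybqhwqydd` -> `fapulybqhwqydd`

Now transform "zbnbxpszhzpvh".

bnbxpszhzpvh

Rule — delete the first character.
Applying that to "zbnbxpszhzpvh" gives "bnbxpszhzpvh".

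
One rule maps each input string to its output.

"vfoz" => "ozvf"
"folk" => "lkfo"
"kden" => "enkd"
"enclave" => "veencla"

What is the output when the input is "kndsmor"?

The rule is to move the last 2 characters to the front (rotate right by 2).
Applying that to "kndsmor" gives "orkndsm".

orkndsm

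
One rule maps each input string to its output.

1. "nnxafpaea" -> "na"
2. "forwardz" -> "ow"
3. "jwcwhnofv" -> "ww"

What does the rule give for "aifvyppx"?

Looking at the pairs, the operation is to keep every other character starting from the second (positions 2nd, 4th, 6th, ...), then keep only the first 2 characters.
For "aifvyppx" the result is "iv".

iv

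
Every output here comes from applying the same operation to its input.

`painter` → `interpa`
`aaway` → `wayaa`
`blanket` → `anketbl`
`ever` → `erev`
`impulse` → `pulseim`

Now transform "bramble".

amblebr

The pattern: move the first 2 characters to the end (rotate left by 2).
For "bramble" the result is "amblebr".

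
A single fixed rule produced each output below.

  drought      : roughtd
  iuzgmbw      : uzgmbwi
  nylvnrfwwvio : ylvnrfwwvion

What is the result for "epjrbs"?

Each output is the input with this applied: move the first character to the end.
Applying that to "epjrbs" gives "pjrbse".

pjrbse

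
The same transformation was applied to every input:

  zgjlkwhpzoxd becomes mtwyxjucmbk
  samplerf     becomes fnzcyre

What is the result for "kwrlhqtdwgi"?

xjeyudgqjt

What's happening: delete the last character, then shift every letter 13 places forward in the alphabet (wrapping around) — i.e. ROT13.
Applying both steps to "kwrlhqtdwgi": "kwrlhqtdwg", then "xjeyudgqjt".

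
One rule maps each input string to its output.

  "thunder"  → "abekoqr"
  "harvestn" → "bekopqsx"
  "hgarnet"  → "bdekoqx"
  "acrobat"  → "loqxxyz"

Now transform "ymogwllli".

The rule is to shift every letter 3 places backward in the alphabet (wrapping around), then sort the characters into alphabetical order.
Applying both steps to "ymogwllli": "vjldtiiif", then "dfiiijltv".

dfiiijltv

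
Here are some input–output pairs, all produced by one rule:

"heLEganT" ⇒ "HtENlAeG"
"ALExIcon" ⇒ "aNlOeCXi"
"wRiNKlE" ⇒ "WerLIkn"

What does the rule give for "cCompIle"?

CEcLOiMP

Each output is the input with this applied: flip the case of every letter, then take characters alternately from the front and the back (1st, last, 2nd, 2nd-last, ...).
Working it through for "cCompIle": intermediate "CcOMPiLE", final "CEcLOiMP".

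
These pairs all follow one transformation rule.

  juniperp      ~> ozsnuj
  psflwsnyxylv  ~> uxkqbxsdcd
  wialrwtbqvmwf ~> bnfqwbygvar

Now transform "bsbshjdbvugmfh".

Looking at the pairs, the operation is to delete the last 2 characters, then shift every letter 5 places forward in the alphabet (wrapping around).
Starting from "bsbshjdbvugmfh": after the first operation, "bsbshjdbvugm"; after the second, "gxgxmoigazlr".
(Check on "juniperp": → "junipe" → "ozsnuj" ✓)

gxgxmoigazlr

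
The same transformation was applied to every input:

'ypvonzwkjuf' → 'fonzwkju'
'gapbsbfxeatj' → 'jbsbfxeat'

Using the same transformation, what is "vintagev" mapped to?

Each output is the input with this applied: delete the first 3 characters, then move the last character to the front.
Doing the same to "vintagev": "vtage".

vtage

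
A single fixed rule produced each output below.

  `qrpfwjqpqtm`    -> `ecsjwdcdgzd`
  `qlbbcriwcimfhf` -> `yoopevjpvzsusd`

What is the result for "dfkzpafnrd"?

sxmcnsaeqq

The transformation: move the first character to the end, then shift every letter 13 places forward in the alphabet (wrapping around) — i.e. ROT13.
On "dfkzpafnrd": the first step gives "fkzpafnrdd", and the second then gives "sxmcnsaeqq".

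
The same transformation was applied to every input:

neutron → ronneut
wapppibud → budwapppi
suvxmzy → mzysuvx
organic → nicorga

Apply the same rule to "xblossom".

The pattern: move the last 3 characters to the front (rotate right by 3).
Applying that to "xblossom" gives "somxblos".

somxblos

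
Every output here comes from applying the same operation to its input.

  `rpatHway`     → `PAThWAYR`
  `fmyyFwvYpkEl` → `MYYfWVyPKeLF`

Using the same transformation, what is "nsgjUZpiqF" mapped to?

SGJuzPIQfN

Each output is the input with this applied: flip the case of every letter, then move the first character to the end.
Starting from "nsgjUZpiqF": after the first operation, "NSGJuzPIQf"; after the second, "SGJuzPIQfN".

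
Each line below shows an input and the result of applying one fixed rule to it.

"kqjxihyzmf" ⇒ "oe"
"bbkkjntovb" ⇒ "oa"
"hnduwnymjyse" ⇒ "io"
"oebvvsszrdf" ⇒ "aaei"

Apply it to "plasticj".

uo

Looking at the pairs, the operation is to shift every letter 5 places forward in the alphabet (wrapping around), then keep only the vowels.
On "plasticj": the first step gives "uqfxynho", and the second then gives "uo".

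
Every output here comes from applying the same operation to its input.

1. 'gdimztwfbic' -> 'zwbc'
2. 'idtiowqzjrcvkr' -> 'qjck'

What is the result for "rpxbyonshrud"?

ynhu

The transformation: keep every other character starting from the first (positions 1st, 3rd, 5th, ...), then keep only the last 4 characters.
Starting from "rpxbyonshrud": after the first operation, "rxynhu"; after the second, "ynhu".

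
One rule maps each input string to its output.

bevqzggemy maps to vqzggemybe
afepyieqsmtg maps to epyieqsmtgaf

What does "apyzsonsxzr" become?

The pattern: move the first 2 characters to the end (rotate left by 2).
"apyzsonsxzr" → "yzsonsxzrap".

yzsonsxzrap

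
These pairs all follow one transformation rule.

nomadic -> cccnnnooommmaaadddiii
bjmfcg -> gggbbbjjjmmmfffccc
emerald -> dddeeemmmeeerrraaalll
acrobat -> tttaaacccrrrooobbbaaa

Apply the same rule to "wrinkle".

Rule — repeat every character 3 times, then move the last 3 characters to the front (rotate right by 3).
Starting from "wrinkle": after the first operation, "wwwrrriiinnnkkkllleee"; after the second, "eeewwwrrriiinnnkkklll".

eeewwwrrriiinnnkkklll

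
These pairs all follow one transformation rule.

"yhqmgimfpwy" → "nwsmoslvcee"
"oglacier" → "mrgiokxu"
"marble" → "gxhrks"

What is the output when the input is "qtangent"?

zgtmktzw

The rule is to shift every letter 6 places forward in the alphabet (wrapping around), then move the first character to the end.
For "qtangent" the result is "zgtmktzw".
(Check on "oglacier": → "umrgiokx" → "mrgiokxu" ✓)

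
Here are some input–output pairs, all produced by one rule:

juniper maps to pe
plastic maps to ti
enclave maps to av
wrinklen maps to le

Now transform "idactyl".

The rule is to move the last 3 characters to the front (rotate right by 3), then keep only the first 2 characters.
Applying both steps to "idactyl": "tylidac", then "ty".

ty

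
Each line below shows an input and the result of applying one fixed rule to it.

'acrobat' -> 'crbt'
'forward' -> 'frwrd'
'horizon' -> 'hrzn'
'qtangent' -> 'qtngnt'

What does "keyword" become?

kywrd

Each output is the input with this applied: remove every vowel.
"keyword" → "kywrd".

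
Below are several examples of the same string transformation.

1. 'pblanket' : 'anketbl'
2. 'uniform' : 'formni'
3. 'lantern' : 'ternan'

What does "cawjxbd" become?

Rule — delete the first character, then move the first 2 characters to the end (rotate left by 2).
Applying both steps to "cawjxbd": "awjxbd", then "jxbdaw".

jxbdaw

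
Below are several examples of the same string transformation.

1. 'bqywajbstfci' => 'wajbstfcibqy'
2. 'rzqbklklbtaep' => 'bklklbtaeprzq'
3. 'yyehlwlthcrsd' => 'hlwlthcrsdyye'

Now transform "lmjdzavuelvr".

dzavuelvrlmj

What's happening: move the first 3 characters to the end (rotate left by 3).
On "lmjdzavuelvr" that produces "dzavuelvrlmj".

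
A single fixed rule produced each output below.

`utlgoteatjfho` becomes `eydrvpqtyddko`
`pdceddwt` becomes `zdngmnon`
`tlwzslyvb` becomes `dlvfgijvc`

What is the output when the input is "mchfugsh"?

Rule — take characters alternately from the front and the back (1st, last, 2nd, 2nd-last, ...), then shift every letter 10 places forward in the alphabet (wrapping around).
"mchfugsh" → "mhcshgfu" → "wrmcrqpe".

wrmcrqpe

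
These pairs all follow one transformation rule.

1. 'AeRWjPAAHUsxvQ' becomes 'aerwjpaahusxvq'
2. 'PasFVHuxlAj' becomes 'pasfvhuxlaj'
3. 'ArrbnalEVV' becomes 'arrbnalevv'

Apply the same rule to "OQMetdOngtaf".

oqmetdongtaf

Looking at the pairs, the operation is to convert every letter to lowercase.
"OQMetdOngtaf" → "oqmetdongtaf".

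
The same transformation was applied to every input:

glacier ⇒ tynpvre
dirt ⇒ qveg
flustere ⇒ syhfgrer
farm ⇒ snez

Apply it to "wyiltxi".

The transformation: shift every letter 13 places forward in the alphabet (wrapping around) — i.e. ROT13.
Applying that to "wyiltxi" gives "jlvygkv".

jlvygkv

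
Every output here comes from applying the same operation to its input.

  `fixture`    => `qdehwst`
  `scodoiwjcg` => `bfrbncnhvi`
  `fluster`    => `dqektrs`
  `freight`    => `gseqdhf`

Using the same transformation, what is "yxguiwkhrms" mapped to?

The pattern: move the last 2 characters to the front (rotate right by 2), then shift every letter 1 place backward in the alphabet (wrapping around).
Applying that to "yxguiwkhrms" gives "lrxwfthvjgq".

lrxwfthvjgq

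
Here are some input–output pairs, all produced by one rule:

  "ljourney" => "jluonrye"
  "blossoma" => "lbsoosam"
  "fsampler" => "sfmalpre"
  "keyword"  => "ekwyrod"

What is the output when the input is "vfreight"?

Rule — swap each adjacent pair of characters (1↔2, 3↔4, ...).
Doing the same to "vfreight": "fvergith".

fvergith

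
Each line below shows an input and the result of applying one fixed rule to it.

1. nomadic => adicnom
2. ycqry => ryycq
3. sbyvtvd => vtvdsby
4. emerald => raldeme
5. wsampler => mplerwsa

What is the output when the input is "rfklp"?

The rule is to move the first 3 characters to the end (rotate left by 3).
So "rfklp" becomes "lprfk".

lprfk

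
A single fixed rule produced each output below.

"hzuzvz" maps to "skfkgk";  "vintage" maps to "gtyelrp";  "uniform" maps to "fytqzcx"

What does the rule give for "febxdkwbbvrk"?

The transformation: shift every letter 11 places forward in the alphabet (wrapping around).
For "febxdkwbbvrk" the result is "qpmiovhmmgcv".

qpmiovhmmgcv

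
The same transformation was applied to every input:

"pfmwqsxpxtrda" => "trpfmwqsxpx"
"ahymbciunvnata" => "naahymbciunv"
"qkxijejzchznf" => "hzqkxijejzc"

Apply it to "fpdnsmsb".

The rule is to delete the last 2 characters, then move the last 2 characters to the front (rotate right by 2).
"fpdnsmsb" → "smfpdn".

smfpdn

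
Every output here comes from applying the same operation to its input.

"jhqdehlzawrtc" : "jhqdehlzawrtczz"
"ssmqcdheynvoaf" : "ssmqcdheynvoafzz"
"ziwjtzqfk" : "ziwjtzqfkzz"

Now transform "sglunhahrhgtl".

sglunhahrhgtlzz

The pattern: append "zz".
On "sglunhahrhgtl" that produces "sglunhahrhgtlzz".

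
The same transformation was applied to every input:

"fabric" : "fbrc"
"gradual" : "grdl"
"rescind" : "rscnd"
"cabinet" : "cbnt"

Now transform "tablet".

What's happening: remove every vowel.
Doing the same to "tablet": "tblt".

tblt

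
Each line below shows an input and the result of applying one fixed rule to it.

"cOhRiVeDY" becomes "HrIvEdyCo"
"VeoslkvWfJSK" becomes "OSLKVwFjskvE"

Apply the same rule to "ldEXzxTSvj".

exZXtsVJLD

The transformation: flip the case of every letter, then move the first 2 characters to the end (rotate left by 2).
Applying both steps to "ldEXzxTSvj": "LDexZXtsVJ", then "exZXtsVJLD".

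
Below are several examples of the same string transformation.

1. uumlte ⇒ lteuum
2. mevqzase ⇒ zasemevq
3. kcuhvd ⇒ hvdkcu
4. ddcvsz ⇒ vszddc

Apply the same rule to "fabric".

In each case the input is transformed by: swap the front and back halves of the string.
Doing the same to "fabric": "ricfab".

ricfab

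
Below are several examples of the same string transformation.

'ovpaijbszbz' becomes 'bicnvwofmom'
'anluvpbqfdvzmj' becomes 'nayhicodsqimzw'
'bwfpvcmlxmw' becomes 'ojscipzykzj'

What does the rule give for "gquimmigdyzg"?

tdhvzzvtqlmt

The pattern: shift every letter 13 places forward in the alphabet (wrapping around) — i.e. ROT13.
Applying that to "gquimmigdyzg" gives "tdhvzzvtqlmt".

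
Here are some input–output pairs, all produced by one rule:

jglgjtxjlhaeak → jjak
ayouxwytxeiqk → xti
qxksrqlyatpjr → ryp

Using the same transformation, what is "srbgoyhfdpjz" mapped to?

What's happening: delete the first 3 characters, then keep one character in every 3, starting at position 2 (positions 2nd, 5th, 8th, ...).
Starting from "srbgoyhfdpjz": after the first operation, "goyhfdpjz"; after the second, "ofj".

ofj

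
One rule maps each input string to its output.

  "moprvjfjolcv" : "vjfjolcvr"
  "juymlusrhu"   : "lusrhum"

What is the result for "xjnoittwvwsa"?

ittwvwsao

The transformation: delete the first 3 characters, then move the first character to the end.
On "xjnoittwvwsa": the first step gives "oittwvwsa", and the second then gives "ittwvwsao".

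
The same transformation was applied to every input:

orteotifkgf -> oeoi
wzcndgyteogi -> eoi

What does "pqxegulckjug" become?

euu

What's happening: keep only the vowels.
On "pqxegulckjug" that produces "euu".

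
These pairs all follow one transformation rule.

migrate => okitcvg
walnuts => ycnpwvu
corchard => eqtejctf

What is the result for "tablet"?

Looking at the pairs, the operation is to shift every letter 2 places forward in the alphabet (wrapping around).
So "tablet" becomes "vcdngv".

vcdngv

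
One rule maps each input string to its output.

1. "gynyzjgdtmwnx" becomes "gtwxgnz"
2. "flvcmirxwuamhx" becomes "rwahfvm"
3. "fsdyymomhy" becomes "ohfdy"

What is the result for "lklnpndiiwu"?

What's happening: keep every other character starting from the first (positions 1st, 3rd, 5th, ...), then move the first 3 characters to the end (rotate left by 3).
For "lklnpndiiwu" the result is "diullp".

diullp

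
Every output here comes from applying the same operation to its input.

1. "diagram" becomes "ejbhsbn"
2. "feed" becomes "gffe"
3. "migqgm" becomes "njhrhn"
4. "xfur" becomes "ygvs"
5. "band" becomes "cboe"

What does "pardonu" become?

The rule is to shift every letter 1 place forward in the alphabet (wrapping around).
Applying that to "pardonu" gives "qbsepov".

qbsepov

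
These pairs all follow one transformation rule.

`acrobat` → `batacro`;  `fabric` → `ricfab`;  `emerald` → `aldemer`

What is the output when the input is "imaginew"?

newimagi

The transformation: move the last 3 characters to the front (rotate right by 3).
Doing the same to "imaginew": "newimagi".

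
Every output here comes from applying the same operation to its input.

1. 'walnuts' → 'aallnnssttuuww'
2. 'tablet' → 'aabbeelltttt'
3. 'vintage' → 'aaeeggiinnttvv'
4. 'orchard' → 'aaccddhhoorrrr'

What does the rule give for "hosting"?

In each case the input is transformed by: double every character, then sort the characters into alphabetical order.
On "hosting": the first step gives "hhoossttiinngg", and the second then gives "gghhiinnoosstt".

gghhiinnoosstt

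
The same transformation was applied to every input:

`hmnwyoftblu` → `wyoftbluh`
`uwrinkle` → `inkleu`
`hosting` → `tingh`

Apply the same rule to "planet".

The rule is to move the first 3 characters to the end (rotate left by 3), then delete the last 2 characters.
"planet" → "netpla" → "netp".
(Check on "hmnwyoftblu": → "wyoftbluhmn" → "wyoftbluh" ✓)

netp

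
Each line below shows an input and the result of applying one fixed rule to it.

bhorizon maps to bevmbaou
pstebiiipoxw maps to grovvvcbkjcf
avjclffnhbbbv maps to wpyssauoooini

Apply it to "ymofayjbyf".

bsnlwolslz

Rule — shift every letter 13 places forward in the alphabet (wrapping around) — i.e. ROT13, then move the first 2 characters to the end (rotate left by 2).
Starting from "ymofayjbyf": after the first operation, "lzbsnlwols"; after the second, "bsnlwolslz".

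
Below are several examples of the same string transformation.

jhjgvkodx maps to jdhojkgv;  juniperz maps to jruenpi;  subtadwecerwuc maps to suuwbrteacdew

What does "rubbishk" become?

Looking at the pairs, the operation is to delete the last character, then take characters alternately from the front and the back (1st, last, 2nd, 2nd-last, ...).
For "rubbishk", step one produces "rubbish"; step two turns that into "rhusbib".

rhusbib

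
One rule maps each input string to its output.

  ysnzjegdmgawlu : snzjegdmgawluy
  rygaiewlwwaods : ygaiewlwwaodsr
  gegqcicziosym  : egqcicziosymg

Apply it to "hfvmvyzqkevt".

fvmvyzqkevth

What's happening: move the first character to the end.
"hfvmvyzqkevt" → "fvmvyzqkevth".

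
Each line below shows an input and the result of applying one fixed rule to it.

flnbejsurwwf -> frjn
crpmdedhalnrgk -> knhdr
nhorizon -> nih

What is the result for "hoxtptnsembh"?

hetx

The rule is to reverse the string, then keep one character in every 3, starting at position 1 (positions 1st, 4th, 7th, ...).
Applying that to "hoxtptnsembh" gives "hetx".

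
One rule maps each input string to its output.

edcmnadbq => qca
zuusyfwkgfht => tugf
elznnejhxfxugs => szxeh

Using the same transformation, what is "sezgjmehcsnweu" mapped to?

uznmh

The pattern: take characters alternately from the front and the back (1st, last, 2nd, 2nd-last, ...), then keep one character in every 3, starting at position 2 (positions 2nd, 5th, 8th, ...).
On "sezgjmehcsnweu" that produces "uznmh".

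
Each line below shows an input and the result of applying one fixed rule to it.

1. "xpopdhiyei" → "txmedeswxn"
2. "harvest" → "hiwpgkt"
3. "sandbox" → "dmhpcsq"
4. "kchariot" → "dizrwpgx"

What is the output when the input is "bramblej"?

Rule — shift every letter 11 places backward in the alphabet (wrapping around), then move the last 2 characters to the front (rotate right by 2).
Starting from "bramblej": after the first operation, "qgpbqaty"; after the second, "tyqgpbqa".

tyqgpbqa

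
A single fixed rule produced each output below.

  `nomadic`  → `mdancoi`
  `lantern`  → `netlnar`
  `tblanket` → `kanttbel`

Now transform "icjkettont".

What's happening: take characters alternately from the front and the back (1st, last, 2nd, 2nd-last, ...), then move the last 3 characters to the front (rotate right by 3).
For "icjkettont", step one produces "itcnjoktet"; step two turns that into "tetitcnjok".

tetitcnjok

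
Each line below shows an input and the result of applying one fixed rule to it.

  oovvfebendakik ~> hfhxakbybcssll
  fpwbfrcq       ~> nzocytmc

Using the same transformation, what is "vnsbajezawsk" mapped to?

hptxwbgxypks

The pattern: shift every letter 3 places backward in the alphabet (wrapping around), then reverse the string.
Applying that to "vnsbajezawsk" gives "hptxwbgxypks".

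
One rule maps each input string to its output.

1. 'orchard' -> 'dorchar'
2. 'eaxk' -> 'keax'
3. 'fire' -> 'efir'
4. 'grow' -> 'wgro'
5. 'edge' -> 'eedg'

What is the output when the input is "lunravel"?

llunrave

The rule is to move the last character to the front.
For "lunravel" the result is "llunrave".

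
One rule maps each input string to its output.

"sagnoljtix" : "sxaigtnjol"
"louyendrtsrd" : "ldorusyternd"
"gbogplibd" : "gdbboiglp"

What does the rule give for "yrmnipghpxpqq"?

yqrqmpnxipphg

The rule is to take characters alternately from the front and the back (1st, last, 2nd, 2nd-last, ...).
For "yrmnipghpxpqq" the result is "yqrqmpnxipphg".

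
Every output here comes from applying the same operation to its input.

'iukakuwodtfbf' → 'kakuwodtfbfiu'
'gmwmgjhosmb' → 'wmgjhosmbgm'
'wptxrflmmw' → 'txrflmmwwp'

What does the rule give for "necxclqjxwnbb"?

cxclqjxwnbbne

Rule — move the first 2 characters to the end (rotate left by 2).
For "necxclqjxwnbb" the result is "cxclqjxwnbbne".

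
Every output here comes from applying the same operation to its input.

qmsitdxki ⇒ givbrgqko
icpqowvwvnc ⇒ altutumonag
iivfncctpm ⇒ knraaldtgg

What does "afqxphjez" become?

What's happening: shift every letter 2 places backward in the alphabet (wrapping around), then reverse the string.
For "afqxphjez", step one produces "ydovnfhcx"; step two turns that into "xchfnvody".

xchfnvody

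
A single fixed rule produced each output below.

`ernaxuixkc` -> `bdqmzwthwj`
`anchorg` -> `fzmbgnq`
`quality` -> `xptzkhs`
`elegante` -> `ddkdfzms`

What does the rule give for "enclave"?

Each output is the input with this applied: shift every letter 1 place backward in the alphabet (wrapping around), then move the last character to the front.
On "enclave" that produces "ddmbkzu".

ddmbkzu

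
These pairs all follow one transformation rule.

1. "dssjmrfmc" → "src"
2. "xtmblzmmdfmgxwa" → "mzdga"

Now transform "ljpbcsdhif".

psi

The transformation: keep one character in every 3, starting at position 3 (positions 3rd, 6th, 9th, ...).
For "ljpbcsdhif" the result is "psi".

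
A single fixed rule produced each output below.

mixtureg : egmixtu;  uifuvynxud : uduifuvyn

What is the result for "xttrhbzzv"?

Each output is the input with this applied: move the last 3 characters to the front (rotate right by 3), then delete the first character.
Working it through for "xttrhbzzv": intermediate "zzvxttrhb", final "zvxttrhb".

zvxttrhb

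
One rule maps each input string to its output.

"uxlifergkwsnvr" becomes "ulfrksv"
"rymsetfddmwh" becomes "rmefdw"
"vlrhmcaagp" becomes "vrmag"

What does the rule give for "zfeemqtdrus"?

Each output is the input with this applied: keep every other character starting from the first (positions 1st, 3rd, 5th, ...).
On "zfeemqtdrus" that produces "zemtrs".

zemtrs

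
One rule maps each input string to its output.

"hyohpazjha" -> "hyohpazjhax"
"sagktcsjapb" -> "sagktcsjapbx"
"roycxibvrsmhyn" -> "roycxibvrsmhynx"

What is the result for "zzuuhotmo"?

The rule is to append "x".
On "zzuuhotmo" that produces "zzuuhotmox".

zzuuhotmox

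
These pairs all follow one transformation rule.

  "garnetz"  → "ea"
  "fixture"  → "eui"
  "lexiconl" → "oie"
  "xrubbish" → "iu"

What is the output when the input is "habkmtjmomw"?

What's happening: reverse the string, then keep only the vowels.
"habkmtjmomw" → "wmomjtmkbah" → "oa".
(Check on "lexiconl": → "lnocixel" → "oie" ✓)

oa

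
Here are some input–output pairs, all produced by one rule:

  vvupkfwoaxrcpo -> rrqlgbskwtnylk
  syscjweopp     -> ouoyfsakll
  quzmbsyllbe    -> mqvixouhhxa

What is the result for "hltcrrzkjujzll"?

dhpynnvgfqfvhh

The transformation: shift every letter 4 places backward in the alphabet (wrapping around).
Doing the same to "hltcrrzkjujzll": "dhpynnvgfqfvhh".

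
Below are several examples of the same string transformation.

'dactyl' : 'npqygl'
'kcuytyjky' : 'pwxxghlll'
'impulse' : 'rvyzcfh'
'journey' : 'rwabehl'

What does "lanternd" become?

The rule is to sort the characters into alphabetical order, then shift every letter 13 places forward in the alphabet (wrapping around) — i.e. ROT13.
On "lanternd": the first step gives "adelnnrt", and the second then gives "nqryaaeg".

nqryaaeg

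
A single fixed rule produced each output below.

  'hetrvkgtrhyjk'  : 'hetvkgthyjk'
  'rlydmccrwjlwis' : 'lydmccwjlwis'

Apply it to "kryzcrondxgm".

kyzcondxgm

The pattern: remove every "r".
Doing the same to "kryzcrondxgm": "kyzcondxgm".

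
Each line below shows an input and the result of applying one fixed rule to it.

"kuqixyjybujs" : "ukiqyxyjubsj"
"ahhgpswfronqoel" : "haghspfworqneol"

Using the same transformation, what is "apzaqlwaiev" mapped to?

Looking at the pairs, the operation is to swap each adjacent pair of characters (1↔2, 3↔4, ...).
Applying that to "apzaqlwaiev" gives "paazlqaweiv".

paazlqaweiv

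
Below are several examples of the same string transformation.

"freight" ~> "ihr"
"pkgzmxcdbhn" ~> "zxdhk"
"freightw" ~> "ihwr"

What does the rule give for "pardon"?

dna

Looking at the pairs, the operation is to keep every other character starting from the second (positions 2nd, 4th, 6th, ...), then move the first character to the end.
For "pardon", step one produces "adn"; step two turns that into "dna".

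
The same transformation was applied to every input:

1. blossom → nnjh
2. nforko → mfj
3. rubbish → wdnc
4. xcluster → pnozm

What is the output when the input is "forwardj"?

rvmye

Looking at the pairs, the operation is to shift every letter 5 places backward in the alphabet (wrapping around), then delete the first 3 characters.
For "forwardj", step one produces "ajmrvmye"; step two turns that into "rvmye".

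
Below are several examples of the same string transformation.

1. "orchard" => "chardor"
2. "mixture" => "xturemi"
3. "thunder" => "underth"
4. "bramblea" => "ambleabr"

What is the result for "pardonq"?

Rule — move the first 2 characters to the end (rotate left by 2).
So "pardonq" becomes "rdonqpa".

rdonqpa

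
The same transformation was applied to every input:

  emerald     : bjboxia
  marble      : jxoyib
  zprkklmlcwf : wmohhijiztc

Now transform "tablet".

The pattern: shift every letter 3 places backward in the alphabet (wrapping around).
On "tablet" that produces "qxyibq".

qxyibq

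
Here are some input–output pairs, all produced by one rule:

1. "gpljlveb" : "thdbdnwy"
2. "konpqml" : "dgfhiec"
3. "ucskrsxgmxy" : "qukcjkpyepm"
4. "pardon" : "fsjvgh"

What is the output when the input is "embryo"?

getjqw

Each output is the input with this applied: swap the first and last characters, then shift every letter 8 places backward in the alphabet (wrapping around).
Applying both steps to "embryo": "ombrye", then "getjqw".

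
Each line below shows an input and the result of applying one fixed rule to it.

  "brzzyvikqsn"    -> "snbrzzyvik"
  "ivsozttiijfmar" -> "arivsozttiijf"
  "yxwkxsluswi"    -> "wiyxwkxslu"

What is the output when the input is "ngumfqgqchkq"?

Rule — move the last 3 characters to the front (rotate right by 3), then delete the first character.
Starting from "ngumfqgqchkq": after the first operation, "hkqngumfqgqc"; after the second, "kqngumfqgqc".

kqngumfqgqc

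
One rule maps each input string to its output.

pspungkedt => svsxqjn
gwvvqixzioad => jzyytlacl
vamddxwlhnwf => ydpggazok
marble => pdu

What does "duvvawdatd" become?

In each case the input is transformed by: delete the last 3 characters, then shift every letter 3 places forward in the alphabet (wrapping around).
Applying both steps to "duvvawdatd": "duvvawd", then "gxyydzg".

gxyydzg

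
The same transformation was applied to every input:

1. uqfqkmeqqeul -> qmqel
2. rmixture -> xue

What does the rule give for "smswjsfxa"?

wsx

What's happening: delete the first 2 characters, then keep every other character starting from the second (positions 2nd, 4th, 6th, ...).
"smswjsfxa" → "wsx".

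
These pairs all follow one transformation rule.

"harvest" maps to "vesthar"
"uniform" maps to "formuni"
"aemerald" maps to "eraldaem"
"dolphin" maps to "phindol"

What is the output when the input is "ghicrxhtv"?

Each output is the input with this applied: move the first 3 characters to the end (rotate left by 3).
On "ghicrxhtv" that produces "crxhtvghi".

crxhtvghi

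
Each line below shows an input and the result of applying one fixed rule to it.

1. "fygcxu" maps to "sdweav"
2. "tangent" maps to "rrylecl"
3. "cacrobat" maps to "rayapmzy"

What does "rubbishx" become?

vpszzgqf

Rule — shift every letter 2 places backward in the alphabet (wrapping around), then move the last character to the front.
For "rubbishx", step one produces "pszzgqfv"; step two turns that into "vpszzgqf".
(Check on "cacrobat": → "ayapmzyr" → "rayapmzy" ✓)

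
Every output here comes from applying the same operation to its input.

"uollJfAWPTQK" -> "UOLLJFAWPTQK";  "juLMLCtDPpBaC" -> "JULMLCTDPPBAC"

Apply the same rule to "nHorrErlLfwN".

What's happening: convert every letter to uppercase.
Doing the same to "nHorrErlLfwN": "NHORRERLLFWN".

NHORRERLLFWN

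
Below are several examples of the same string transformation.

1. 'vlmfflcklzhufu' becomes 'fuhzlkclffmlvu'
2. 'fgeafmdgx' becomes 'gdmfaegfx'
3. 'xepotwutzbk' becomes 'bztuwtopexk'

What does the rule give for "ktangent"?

What's happening: move the last character to the front, then reverse the string.
"ktangent" → "tktangen" → "negnatkt".

negnatkt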